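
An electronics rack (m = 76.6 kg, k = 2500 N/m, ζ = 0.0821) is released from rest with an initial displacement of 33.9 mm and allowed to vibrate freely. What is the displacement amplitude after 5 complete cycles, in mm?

Logarithmic decrement δ = 2πζ/√(1 − ζ²) = 2π × 0.08210/√(1 − 0.00674) = 0.5176.
After n cycles, x_n/x₀ = e^(−nδ), so x_5 = 33.9 × e^(−5 × 0.5176) = 33.9 × 0.07517 = 2.548 mm.

2.55 mm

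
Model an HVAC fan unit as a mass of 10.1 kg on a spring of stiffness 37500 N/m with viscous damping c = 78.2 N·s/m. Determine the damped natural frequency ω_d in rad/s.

60.8 rad/s

ω_n = √(k/m) = √(37500/10.1) = 60.93 rad/s.
Critical damping c_c = 2√(k·m) = 2√(37500 × 10.1) = 1231 N·s/m, so ζ = c/c_c = 78.2/1231 = 0.06353.
ω_d = ω_n√(1 − ζ²) = 60.93 × √(1 − 0.00404) = 60.81 rad/s.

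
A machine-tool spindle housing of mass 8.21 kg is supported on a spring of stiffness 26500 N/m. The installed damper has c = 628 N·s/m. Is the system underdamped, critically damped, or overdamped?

c_c = 2√(k·m) = 932.9 N·s/m; ζ = c/c_c = 628/932.9 = 0.673.
Since ζ < 1 the system is underdamped.

underdamped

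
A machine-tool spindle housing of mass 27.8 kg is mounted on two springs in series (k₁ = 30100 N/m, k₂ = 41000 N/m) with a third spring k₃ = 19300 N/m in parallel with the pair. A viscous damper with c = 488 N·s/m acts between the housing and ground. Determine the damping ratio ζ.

0.242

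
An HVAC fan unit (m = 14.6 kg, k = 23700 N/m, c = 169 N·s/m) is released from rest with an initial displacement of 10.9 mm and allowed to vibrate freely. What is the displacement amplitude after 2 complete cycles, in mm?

1.76 mm

ζ = c/(2√(km)) = 169/(2√(23700 × 14.6)) = 169/1176 = 0.1437.
Logarithmic decrement δ = 2πζ/√(1 − ζ²) = 2π × 0.1437/√(1 − 0.0206) = 0.9120.
After n cycles, x_n/x₀ = e^(−nδ), so x_2 = 10.9 × e^(−2 × 0.9120) = 10.9 × 0.1614 = 1.759 mm.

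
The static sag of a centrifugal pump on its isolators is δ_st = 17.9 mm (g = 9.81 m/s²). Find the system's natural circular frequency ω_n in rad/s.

ω_n = √(g/δ_st) = √(9.81/0.0179) = √548.0 = 23.41 rad/s.

23.4 rad/s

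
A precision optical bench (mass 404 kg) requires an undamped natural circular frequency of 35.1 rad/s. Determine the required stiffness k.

498000 N/m

k = m·ω_n² = 404 × 35.10² = 404 × 1232 = 497700 N/m.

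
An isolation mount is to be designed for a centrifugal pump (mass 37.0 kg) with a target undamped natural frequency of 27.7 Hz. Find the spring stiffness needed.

1120000 N/m

ω_n = 2πf_n = 2π × 27.7 = 174.0 rad/s.
k = m·ω_n² = 37.0 × 174.0² = 37.0 × 30290 = 1121000 N/m.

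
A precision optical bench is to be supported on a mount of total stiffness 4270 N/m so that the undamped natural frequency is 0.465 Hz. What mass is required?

ω_n = 2πf_n = 2π × 0.465 = 2.922 rad/s.
m = k/ω_n² = 4270/2.922² = 4270/8.536 = 500.2 kg.

500 kg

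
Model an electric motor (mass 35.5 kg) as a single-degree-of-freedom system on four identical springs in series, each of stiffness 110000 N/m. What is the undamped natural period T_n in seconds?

Series springs: 1/k_eq = 4/110000, so k_eq = 110000/4 = 27500 N/m.
ω_n = √(k_eq/m) = √(27500/35.5) = √774.6 = 27.83 rad/s.
T_n = 2π/ω_n = 6.283/27.83 = 0.2257 s.

0.226 s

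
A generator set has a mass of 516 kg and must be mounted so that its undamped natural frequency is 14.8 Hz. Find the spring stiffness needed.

4460000 N/m

ω_n = 2πf_n = 2π × 14.8 = 92.99 rad/s.
k = m·ω_n² = 516 × 92.99² = 516 × 8647 = 4462000 N/m.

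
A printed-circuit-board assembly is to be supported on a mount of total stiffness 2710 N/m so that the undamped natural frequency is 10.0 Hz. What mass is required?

0.686 kg

ω_n = 2πf_n = 2π × 10.0 = 62.83 rad/s.
m = k/ω_n² = 2710/62.83² = 2710/3948 = 0.6865 kg.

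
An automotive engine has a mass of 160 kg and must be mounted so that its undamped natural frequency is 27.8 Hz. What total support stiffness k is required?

4880000 N/m

ω_n = 2πf_n = 2π × 27.8 = 174.7 rad/s.
k = m·ω_n² = 160 × 174.7² = 160 × 30510 = 4882000 N/m.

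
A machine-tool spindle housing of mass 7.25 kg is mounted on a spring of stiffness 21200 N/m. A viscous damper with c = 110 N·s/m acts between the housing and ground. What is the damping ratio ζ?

ω_n = √(k/m) = √(21200/7.25) = 54.08 rad/s.
Critical damping c_c = 2√(k·m) = 2√(21200 × 7.25) = 784.1 N·s/m, so ζ = c/c_c = 110/784.1 = 0.1403.

0.140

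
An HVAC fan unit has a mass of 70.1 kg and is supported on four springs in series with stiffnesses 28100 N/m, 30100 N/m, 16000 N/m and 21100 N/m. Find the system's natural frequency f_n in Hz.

Series springs: 1/k_eq = 1/28100 + 1/30100 + 1/16000 + 1/21100 = 0.0001787, so k_eq = 5596 N/m.
ω_n = √(k_eq/m) = √(5596/70.1) = √79.83 = 8.935 rad/s.
f_n = ω_n/(2π) = 8.935/6.283 = 1.422 Hz.

1.42 Hz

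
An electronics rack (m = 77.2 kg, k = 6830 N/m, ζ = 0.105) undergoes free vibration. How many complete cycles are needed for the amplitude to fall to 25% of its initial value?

Logarithmic decrement δ = 2πζ/√(1 − ζ²) = 2π × 0.1050/√(1 − 0.0110) = 0.6634.
x_n/x₀ = e^(−nδ) ≤ 0.25; take ln: n ≥ ln(1/0.25)/δ = 1.386/0.6634 = 2.090.
So 3 complete cycles are required.

3 cycles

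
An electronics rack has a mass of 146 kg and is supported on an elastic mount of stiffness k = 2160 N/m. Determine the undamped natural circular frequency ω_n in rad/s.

3.85 rad/s

ω_n = √(k/m) = √(2160/146) = √14.79 = 3.846 rad/s.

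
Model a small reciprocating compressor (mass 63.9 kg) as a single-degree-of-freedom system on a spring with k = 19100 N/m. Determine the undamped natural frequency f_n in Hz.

2.75 Hz

ω_n = √(k/m) = √(19100/63.9) = √298.9 = 17.29 rad/s.
f_n = ω_n/(2π) = 17.29/6.283 = 2.752 Hz.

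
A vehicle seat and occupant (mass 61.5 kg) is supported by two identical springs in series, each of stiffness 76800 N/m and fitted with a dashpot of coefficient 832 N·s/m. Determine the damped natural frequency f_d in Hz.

3.83 Hz

Series springs: 1/k_eq = 2/76800, so k_eq = 76800/2 = 38400 N/m.
ω_n = √(k_eq/m) = √(38400/61.5) = 24.99 rad/s.
Critical damping c_c = 2√(k_eq·m) = 2√(38400 × 61.5) = 3073 N·s/m, so ζ = c/c_c = 832/3073 = 0.2707.
ω_d = ω_n√(1 − ζ²) = 24.99 × √(1 − 0.0733) = 24.05 rad/s.
f_d = ω_d/(2π) = 3.828 Hz.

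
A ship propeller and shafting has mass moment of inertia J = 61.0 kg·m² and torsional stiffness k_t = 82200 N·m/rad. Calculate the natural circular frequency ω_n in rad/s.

ω_n = √(k_t/J) = √(82200/61.0) = √1348 = 36.71 rad/s.

36.7 rad/s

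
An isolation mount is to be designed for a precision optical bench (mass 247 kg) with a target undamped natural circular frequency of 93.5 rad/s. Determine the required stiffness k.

2160000 N/m

k = m·ω_n² = 247 × 93.50² = 247 × 8742 = 2159000 N/m.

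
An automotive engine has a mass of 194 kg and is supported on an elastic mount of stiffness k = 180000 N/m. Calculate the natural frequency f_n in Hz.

ω_n = √(k/m) = √(180000/194) = √927.8 = 30.46 rad/s.
f_n = ω_n/(2π) = 30.46/6.283 = 4.848 Hz.

4.85 Hz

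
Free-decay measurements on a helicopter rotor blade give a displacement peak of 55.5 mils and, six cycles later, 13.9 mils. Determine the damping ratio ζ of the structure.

Logarithmic decrement δ = (1/n)·ln(x₀/x_n) = (1/6)·ln(55.5/13.9) = (1/6)·ln(3.993) = 0.2307.
ζ = δ/√(4π² + δ²) = 0.2307/√(39.48 + 0.0532) = 0.2307/6.287 = 0.03670.

0.0367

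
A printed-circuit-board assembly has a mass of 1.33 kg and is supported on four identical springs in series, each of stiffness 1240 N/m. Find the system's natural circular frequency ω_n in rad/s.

15.3 rad/s

Series springs: 1/k_eq = 4/1240, so k_eq = 1240/4 = 310.0 N/m.
ω_n = √(k_eq/m) = √(310.0/1.33) = √233.1 = 15.27 rad/s.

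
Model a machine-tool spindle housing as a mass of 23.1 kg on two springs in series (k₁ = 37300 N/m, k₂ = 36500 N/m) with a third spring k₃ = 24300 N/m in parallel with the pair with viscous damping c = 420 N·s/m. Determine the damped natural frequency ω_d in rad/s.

Series pair: k_s = k₁k₂/(k₁+k₂) = (37300)(36500)/(37300 + 36500) = 18450 N/m. In parallel with k₃: k_eq = 18450 + 24300 = 42750 N/m.
ω_n = √(k_eq/m) = √(42750/23.1) = 43.02 rad/s.
Critical damping c_c = 2√(k_eq·m) = 2√(42750 × 23.1) = 1987 N·s/m, so ζ = c/c_c = 420/1987 = 0.2113.
ω_d = ω_n√(1 − ζ²) = 43.02 × √(1 − 0.0447) = 42.05 rad/s.

42.0 rad/s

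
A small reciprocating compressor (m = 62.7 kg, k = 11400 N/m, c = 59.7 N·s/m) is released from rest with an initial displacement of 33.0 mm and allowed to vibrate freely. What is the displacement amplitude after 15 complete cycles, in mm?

ζ = c/(2√(km)) = 59.7/(2√(11400 × 62.7)) = 59.7/1691 = 0.03531.
Logarithmic decrement δ = 2πζ/√(1 − ζ²) = 2π × 0.03531/√(1 − 0.00125) = 0.2220.
After n cycles, x_n/x₀ = e^(−nδ), so x_15 = 33.0 × e^(−15 × 0.2220) = 33.0 × 0.03581 = 1.182 mm.

1.18 mm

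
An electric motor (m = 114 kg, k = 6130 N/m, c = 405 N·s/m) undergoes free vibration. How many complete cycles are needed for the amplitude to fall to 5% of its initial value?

2 cycles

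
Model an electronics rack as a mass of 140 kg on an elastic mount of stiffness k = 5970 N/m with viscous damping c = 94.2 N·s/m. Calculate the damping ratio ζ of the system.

0.0515

ω_n = √(k/m) = √(5970/140) = 6.530 rad/s.
Critical damping c_c = 2√(k·m) = 2√(5970 × 140) = 1828 N·s/m, so ζ = c/c_c = 94.2/1828 = 0.05152.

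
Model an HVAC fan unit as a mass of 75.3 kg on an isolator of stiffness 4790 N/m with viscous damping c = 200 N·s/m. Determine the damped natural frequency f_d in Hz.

1.25 Hz

ω_n = √(k/m) = √(4790/75.3) = 7.976 rad/s.
Critical damping c_c = 2√(k·m) = 2√(4790 × 75.3) = 1201 N·s/m, so ζ = c/c_c = 200/1201 = 0.1665.
ω_d = ω_n√(1 − ζ²) = 7.976 × √(1 − 0.0277) = 7.864 rad/s.
f_d = ω_d/(2π) = 1.252 Hz.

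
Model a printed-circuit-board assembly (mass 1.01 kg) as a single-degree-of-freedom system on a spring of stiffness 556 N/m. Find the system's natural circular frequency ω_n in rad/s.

23.5 rad/s

ω_n = √(k/m) = √(556.0/1.01) = √550.5 = 23.46 rad/s.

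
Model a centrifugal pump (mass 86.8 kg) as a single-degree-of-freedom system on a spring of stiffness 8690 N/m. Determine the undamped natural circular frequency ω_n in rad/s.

10.0 rad/s

ω_n = √(k/m) = √(8690/86.8) = √100.1 = 10.01 rad/s.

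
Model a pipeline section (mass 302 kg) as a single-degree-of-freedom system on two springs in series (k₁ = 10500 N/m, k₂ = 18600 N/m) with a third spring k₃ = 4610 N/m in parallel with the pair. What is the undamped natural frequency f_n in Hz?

Series pair: k_s = k₁k₂/(k₁+k₂) = (10500)(18600)/(10500 + 18600) = 6711 N/m. In parallel with k₃: k_eq = 6711 + 4610 = 11320 N/m.
ω_n = √(k_eq/m) = √(11320/302) = √37.49 = 6.123 rad/s.
f_n = ω_n/(2π) = 6.123/6.283 = 0.9745 Hz.

0.974 Hz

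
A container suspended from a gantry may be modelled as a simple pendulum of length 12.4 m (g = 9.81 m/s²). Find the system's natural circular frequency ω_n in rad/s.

For a simple pendulum ω_n = √(g/L) = √(9.81/12.4) = √0.7911 = 0.8895 rad/s.

0.889 rad/s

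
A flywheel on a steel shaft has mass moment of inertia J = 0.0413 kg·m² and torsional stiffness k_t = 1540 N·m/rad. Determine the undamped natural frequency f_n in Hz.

ω_n = √(k_t/J) = √(1540/0.0413) = √37290 = 193.1 rad/s.
f_n = ω_n/(2π) = 193.1/6.283 = 30.73 Hz.

30.7 Hz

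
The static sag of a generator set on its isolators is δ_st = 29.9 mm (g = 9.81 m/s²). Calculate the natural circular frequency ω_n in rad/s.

18.1 rad/s

ω_n = √(g/δ_st) = √(9.81/0.0299) = √328.1 = 18.11 rad/s.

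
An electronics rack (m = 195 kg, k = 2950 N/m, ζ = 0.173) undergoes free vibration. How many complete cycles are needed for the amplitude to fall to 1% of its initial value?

5 cycles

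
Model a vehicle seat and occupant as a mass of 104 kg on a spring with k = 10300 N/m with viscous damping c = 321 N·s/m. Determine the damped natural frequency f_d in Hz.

1.56 Hz

ω_n = √(k/m) = √(10300/104) = 9.952 rad/s.
Critical damping c_c = 2√(k·m) = 2√(10300 × 104) = 2070 N·s/m, so ζ = c/c_c = 321/2070 = 0.1551.
ω_d = ω_n√(1 − ζ²) = 9.952 × √(1 − 0.0240) = 9.831 rad/s.
f_d = ω_d/(2π) = 1.565 Hz.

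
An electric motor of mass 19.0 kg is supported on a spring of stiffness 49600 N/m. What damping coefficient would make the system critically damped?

1940 N·s/m

c_c = 2√(k·m) = 2√(49600 × 19.0) = 2 × 970.8 = 1942 N·s/m.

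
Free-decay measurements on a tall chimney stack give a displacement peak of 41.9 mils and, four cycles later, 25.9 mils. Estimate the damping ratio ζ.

0.0191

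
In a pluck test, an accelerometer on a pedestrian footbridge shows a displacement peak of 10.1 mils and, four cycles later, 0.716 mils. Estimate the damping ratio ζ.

Logarithmic decrement δ = (1/n)·ln(x₀/x_n) = (1/4)·ln(10.1/0.716) = (1/4)·ln(14.11) = 0.6617.
ζ = δ/√(4π² + δ²) = 0.6617/√(39.48 + 0.438) = 0.6617/6.318 = 0.1047.

0.105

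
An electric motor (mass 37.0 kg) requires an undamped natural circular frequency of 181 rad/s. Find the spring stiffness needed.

1210000 N/m

k = m·ω_n² = 37.0 × 181.0² = 37.0 × 32760 = 1212000 N/m.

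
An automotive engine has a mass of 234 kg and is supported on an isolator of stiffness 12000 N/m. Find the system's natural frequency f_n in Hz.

1.14 Hz

ω_n = √(k/m) = √(12000/234) = √51.28 = 7.161 rad/s.
f_n = ω_n/(2π) = 7.161/6.283 = 1.140 Hz.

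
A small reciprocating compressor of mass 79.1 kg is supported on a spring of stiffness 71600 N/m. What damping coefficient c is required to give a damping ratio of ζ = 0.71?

c_c = 2√(k·m) = 2√(71600 × 79.1) = 4760 N·s/m.
c = ζ·c_c = 0.71 × 4760 = 3379 N·s/m.

3380 N·s/m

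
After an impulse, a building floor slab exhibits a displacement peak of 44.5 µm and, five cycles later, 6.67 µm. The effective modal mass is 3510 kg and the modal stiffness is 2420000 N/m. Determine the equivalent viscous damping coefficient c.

11100 N·s/m

Logarithmic decrement δ = (1/n)·ln(x₀/x_n) = (1/5)·ln(44.5/6.67) = (1/5)·ln(6.672) = 0.3796.
ζ = δ/√(4π² + δ²) = 0.3796/√(39.48 + 0.144) = 0.3796/6.295 = 0.06030.
c = ζ · 2√(km) = 0.06030 × 2√(2420000 × 3510) = 0.06030 × 184300 = 11120 N·s/m.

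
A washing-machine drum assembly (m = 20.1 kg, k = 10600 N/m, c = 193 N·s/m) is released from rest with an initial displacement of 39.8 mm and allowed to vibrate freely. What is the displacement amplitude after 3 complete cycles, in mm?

ζ = c/(2√(km)) = 193/(2√(10600 × 20.1)) = 193/923.2 = 0.2091.
Logarithmic decrement δ = 2πζ/√(1 − ζ²) = 2π × 0.2091/√(1 − 0.0437) = 1.343.
After n cycles, x_n/x₀ = e^(−nδ), so x_3 = 39.8 × e^(−3 × 1.343) = 39.8 × 0.01778 = 0.7076 mm.

0.708 mm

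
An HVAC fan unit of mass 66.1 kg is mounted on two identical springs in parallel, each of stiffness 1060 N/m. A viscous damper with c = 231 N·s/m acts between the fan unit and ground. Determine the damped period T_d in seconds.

1.17 s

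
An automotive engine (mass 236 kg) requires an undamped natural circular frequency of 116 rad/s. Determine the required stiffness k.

k = m·ω_n² = 236 × 116.0² = 236 × 13460 = 3176000 N/m.

3180000 N/m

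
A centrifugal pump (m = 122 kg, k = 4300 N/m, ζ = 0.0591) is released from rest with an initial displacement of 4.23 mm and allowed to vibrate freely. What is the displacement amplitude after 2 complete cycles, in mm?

2.01 mm

Logarithmic decrement δ = 2πζ/√(1 − ζ²) = 2π × 0.05910/√(1 − 0.00349) = 0.3720.
After n cycles, x_n/x₀ = e^(−nδ), so x_2 = 4.23 × e^(−2 × 0.3720) = 4.23 × 0.4752 = 2.010 mm.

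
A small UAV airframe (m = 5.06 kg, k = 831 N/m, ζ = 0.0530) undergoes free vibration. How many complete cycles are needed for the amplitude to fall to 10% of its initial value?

7 cycles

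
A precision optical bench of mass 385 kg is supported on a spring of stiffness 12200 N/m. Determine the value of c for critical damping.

4330 N·s/m

c_c = 2√(k·m) = 2√(12200 × 385) = 2 × 2167 = 4335 N·s/m.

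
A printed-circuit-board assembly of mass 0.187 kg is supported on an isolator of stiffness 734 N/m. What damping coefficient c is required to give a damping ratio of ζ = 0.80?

18.7 N·s/m

c_c = 2√(k·m) = 2√(734.0 × 0.187) = 23.43 N·s/m.
c = ζ·c_c = 0.80 × 23.43 = 18.75 N·s/m.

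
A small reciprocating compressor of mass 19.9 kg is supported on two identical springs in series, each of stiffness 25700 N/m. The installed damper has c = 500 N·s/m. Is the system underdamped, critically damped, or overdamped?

underdamped

Series springs: 1/k_eq = 2/25700, so k_eq = 25700/2 = 12850 N/m.
c_c = 2√(k_eq·m) = 1011 N·s/m; ζ = c/c_c = 500/1011 = 0.494.
Since ζ < 1 the system is underdamped.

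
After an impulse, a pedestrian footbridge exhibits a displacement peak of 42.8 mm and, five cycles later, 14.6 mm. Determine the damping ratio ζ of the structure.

Logarithmic decrement δ = (1/n)·ln(x₀/x_n) = (1/5)·ln(42.8/14.6) = (1/5)·ln(2.932) = 0.2151.
ζ = δ/√(4π² + δ²) = 0.2151/√(39.48 + 0.0463) = 0.2151/6.287 = 0.03421.

0.0342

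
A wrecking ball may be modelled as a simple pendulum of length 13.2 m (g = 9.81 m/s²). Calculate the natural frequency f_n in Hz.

For a simple pendulum ω_n = √(g/L) = √(9.81/13.2) = √0.7432 = 0.8621 rad/s.
f_n = ω_n/(2π) = 0.8621/6.283 = 0.1372 Hz.

0.137 Hz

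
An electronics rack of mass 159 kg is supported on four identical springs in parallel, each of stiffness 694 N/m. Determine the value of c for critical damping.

1330 N·s/m

Parallel springs add: k_eq = 4 × 694 = 2776 N/m.
c_c = 2√(k_eq·m) = 2√(2776 × 159) = 2 × 664.4 = 1329 N·s/m.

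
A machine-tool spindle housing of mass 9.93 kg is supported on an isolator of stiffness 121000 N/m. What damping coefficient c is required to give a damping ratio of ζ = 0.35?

767 N·s/m

c_c = 2√(k·m) = 2√(121000 × 9.93) = 2192 N·s/m.
c = ζ·c_c = 0.35 × 2192 = 767.3 N·s/m.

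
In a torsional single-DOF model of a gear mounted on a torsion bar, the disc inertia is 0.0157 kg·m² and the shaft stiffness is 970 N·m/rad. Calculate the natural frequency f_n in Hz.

ω_n = √(k_t/J) = √(970/0.0157) = √61780 = 248.6 rad/s.
f_n = ω_n/(2π) = 248.6/6.283 = 39.56 Hz.

39.6 Hz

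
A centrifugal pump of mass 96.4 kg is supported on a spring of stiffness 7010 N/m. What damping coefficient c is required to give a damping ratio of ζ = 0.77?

c_c = 2√(k·m) = 2√(7010 × 96.4) = 1644 N·s/m.
c = ζ·c_c = 0.77 × 1644 = 1266 N·s/m.

1270 N·s/m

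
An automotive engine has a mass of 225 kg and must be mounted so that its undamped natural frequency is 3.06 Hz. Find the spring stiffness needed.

83200 N/m

ω_n = 2πf_n = 2π × 3.06 = 19.23 rad/s.
k = m·ω_n² = 225 × 19.23² = 225 × 369.7 = 83170 N/m.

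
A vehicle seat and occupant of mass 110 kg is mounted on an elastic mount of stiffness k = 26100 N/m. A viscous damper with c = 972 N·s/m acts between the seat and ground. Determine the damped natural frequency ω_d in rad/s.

ω_n = √(k/m) = √(26100/110) = 15.40 rad/s.
Critical damping c_c = 2√(k·m) = 2√(26100 × 110) = 3389 N·s/m, so ζ = c/c_c = 972/3389 = 0.2868.
ω_d = ω_n√(1 − ζ²) = 15.40 × √(1 − 0.0823) = 14.76 rad/s.

14.8 rad/s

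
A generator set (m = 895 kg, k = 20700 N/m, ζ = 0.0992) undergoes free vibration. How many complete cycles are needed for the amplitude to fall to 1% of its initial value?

8 cycles

Logarithmic decrement δ = 2πζ/√(1 − ζ²) = 2π × 0.09920/√(1 − 0.00984) = 0.6264.
x_n/x₀ = e^(−nδ) ≤ 0.01; take ln: n ≥ ln(1/0.01)/δ = 4.605/0.6264 = 7.352.
So 8 complete cycles are required.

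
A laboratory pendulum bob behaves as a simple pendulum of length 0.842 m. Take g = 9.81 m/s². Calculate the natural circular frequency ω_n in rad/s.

For a simple pendulum ω_n = √(g/L) = √(9.81/0.842) = √11.65 = 3.413 rad/s.

3.41 rad/s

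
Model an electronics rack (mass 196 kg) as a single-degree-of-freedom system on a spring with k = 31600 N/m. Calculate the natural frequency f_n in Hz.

2.02 Hz

ω_n = √(k/m) = √(31600/196) = √161.2 = 12.70 rad/s.
f_n = ω_n/(2π) = 12.70/6.283 = 2.021 Hz.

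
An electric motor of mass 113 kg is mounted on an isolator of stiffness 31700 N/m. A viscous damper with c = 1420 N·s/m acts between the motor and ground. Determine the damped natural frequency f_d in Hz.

2.47 Hz

ω_n = √(k/m) = √(31700/113) = 16.75 rad/s.
Critical damping c_c = 2√(k·m) = 2√(31700 × 113) = 3785 N·s/m, so ζ = c/c_c = 1420/3785 = 0.3751.
ω_d = ω_n√(1 − ζ²) = 16.75 × √(1 − 0.141) = 15.53 rad/s.
f_d = ω_d/(2π) = 2.471 Hz.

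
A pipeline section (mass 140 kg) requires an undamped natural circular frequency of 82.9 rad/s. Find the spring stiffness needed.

962000 N/m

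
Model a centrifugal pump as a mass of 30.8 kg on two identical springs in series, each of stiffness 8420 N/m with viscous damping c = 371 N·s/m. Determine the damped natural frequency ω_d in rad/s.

Series springs: 1/k_eq = 2/8420, so k_eq = 8420/2 = 4210 N/m.
ω_n = √(k_eq/m) = √(4210/30.8) = 11.69 rad/s.
Critical damping c_c = 2√(k_eq·m) = 2√(4210 × 30.8) = 720.2 N·s/m, so ζ = c/c_c = 371/720.2 = 0.5151.
ω_d = ω_n√(1 − ζ²) = 11.69 × √(1 − 0.265) = 10.02 rad/s.

10.0 rad/s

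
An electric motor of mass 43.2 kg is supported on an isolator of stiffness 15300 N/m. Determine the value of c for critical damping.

1630 N·s/m

c_c = 2√(k·m) = 2√(15300 × 43.2) = 2 × 813.0 = 1626 N·s/m.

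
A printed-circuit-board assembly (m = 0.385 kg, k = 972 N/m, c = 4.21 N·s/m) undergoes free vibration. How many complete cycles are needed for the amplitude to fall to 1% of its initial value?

ζ = c/(2√(km)) = 4.21/(2√(972 × 0.385)) = 4.21/38.69 = 0.1088.
Logarithmic decrement δ = 2πζ/√(1 − ζ²) = 2π × 0.1088/√(1 − 0.0118) = 0.6878.
x_n/x₀ = e^(−nδ) ≤ 0.01; take ln: n ≥ ln(1/0.01)/δ = 4.605/0.6878 = 6.696.
So 7 complete cycles are required.

7 cycles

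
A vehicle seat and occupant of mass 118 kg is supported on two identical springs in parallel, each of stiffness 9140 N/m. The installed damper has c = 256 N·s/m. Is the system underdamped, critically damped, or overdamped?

Parallel springs add: k_eq = 2 × 9140 = 18280 N/m.
c_c = 2√(k_eq·m) = 2937 N·s/m; ζ = c/c_c = 256/2937 = 0.0872.
Since ζ < 1 the system is underdamped.

underdamped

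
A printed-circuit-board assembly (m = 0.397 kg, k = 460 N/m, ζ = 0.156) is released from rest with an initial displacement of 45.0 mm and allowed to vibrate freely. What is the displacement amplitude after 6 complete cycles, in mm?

0.117 mm

Logarithmic decrement δ = 2πζ/√(1 − ζ²) = 2π × 0.1560/√(1 − 0.0243) = 0.9923.
After n cycles, x_n/x₀ = e^(−nδ), so x_6 = 45.0 × e^(−6 × 0.9923) = 45.0 × 0.002596 = 0.1168 mm.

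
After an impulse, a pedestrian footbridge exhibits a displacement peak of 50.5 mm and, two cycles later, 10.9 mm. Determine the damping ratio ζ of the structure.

Logarithmic decrement δ = (1/n)·ln(x₀/x_n) = (1/2)·ln(50.5/10.9) = (1/2)·ln(4.633) = 0.7666.
ζ = δ/√(4π² + δ²) = 0.7666/√(39.48 + 0.588) = 0.7666/6.330 = 0.1211.

0.121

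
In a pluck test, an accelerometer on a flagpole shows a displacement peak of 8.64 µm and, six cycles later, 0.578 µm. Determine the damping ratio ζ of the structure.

0.0716

Logarithmic decrement δ = (1/n)·ln(x₀/x_n) = (1/6)·ln(8.64/0.578) = (1/6)·ln(14.95) = 0.4508.
ζ = δ/√(4π² + δ²) = 0.4508/√(39.48 + 0.203) = 0.4508/6.299 = 0.07156.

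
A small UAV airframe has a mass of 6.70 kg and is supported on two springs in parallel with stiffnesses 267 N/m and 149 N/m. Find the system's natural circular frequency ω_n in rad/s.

7.88 rad/s

Parallel springs add: k_eq = 267 + 149 = 416.0 N/m.
ω_n = √(k_eq/m) = √(416.0/6.70) = √62.09 = 7.880 rad/s.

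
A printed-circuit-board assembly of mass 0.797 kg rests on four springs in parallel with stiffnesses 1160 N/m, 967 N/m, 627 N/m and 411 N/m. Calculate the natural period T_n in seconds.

Parallel springs add: k_eq = 1160 + 967 + 627 + 411 = 3165 N/m.
ω_n = √(k_eq/m) = √(3165/0.797) = √3971 = 63.02 rad/s.
T_n = 2π/ω_n = 6.283/63.02 = 0.09971 s.

0.0997 s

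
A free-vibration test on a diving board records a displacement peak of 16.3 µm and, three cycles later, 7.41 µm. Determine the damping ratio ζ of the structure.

Logarithmic decrement δ = (1/n)·ln(x₀/x_n) = (1/3)·ln(16.3/7.41) = (1/3)·ln(2.200) = 0.2628.
ζ = δ/√(4π² + δ²) = 0.2628/√(39.48 + 0.0691) = 0.2628/6.289 = 0.04179.

0.0418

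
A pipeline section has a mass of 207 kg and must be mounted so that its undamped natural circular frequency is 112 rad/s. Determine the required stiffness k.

k = m·ω_n² = 207 × 112.0² = 207 × 12540 = 2597000 N/m.

2600000 N/m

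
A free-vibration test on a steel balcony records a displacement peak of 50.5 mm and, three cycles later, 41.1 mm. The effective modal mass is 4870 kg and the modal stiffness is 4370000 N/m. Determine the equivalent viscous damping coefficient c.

Logarithmic decrement δ = (1/n)·ln(x₀/x_n) = (1/3)·ln(50.5/41.1) = (1/3)·ln(1.229) = 0.06866.
ζ = δ/√(4π² + δ²) = 0.06866/√(39.48 + 0.00471) = 0.06866/6.284 = 0.01093.
c = ζ · 2√(km) = 0.01093 × 2√(4370000 × 4870) = 0.01093 × 291800 = 3188 N·s/m.

3190 N·s/m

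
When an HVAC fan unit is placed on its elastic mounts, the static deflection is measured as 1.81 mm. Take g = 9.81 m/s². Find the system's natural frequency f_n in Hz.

ω_n = √(g/δ_st) = √(9.81/0.00181) = √5420 = 73.62 rad/s.
f_n = ω_n/(2π) = 73.62/6.283 = 11.72 Hz.

11.7 Hz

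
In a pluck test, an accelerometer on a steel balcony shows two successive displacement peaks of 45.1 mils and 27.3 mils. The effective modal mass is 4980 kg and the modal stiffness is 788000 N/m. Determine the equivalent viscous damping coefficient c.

9980 N·s/m

Logarithmic decrement δ = (1/n)·ln(x₀/x_n) = (1/1)·ln(45.1/27.3) = (1/1)·ln(1.652) = 0.5020.
ζ = δ/√(4π² + δ²) = 0.5020/√(39.48 + 0.252) = 0.5020/6.303 = 0.07964.
c = ζ · 2√(km) = 0.07964 × 2√(788000 × 4980) = 0.07964 × 125300 = 9978 N·s/m.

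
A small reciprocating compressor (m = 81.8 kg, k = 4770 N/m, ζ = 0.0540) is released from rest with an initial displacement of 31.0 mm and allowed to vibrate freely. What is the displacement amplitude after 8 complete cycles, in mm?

2.05 mm

Logarithmic decrement δ = 2πζ/√(1 − ζ²) = 2π × 0.05400/√(1 − 0.00292) = 0.3398.
After n cycles, x_n/x₀ = e^(−nδ), so x_8 = 31.0 × e^(−8 × 0.3398) = 31.0 × 0.06599 = 2.046 mm.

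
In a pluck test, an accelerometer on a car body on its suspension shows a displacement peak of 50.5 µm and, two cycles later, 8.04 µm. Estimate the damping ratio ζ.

0.145

Logarithmic decrement δ = (1/n)·ln(x₀/x_n) = (1/2)·ln(50.5/8.04) = (1/2)·ln(6.281) = 0.9188.
ζ = δ/√(4π² + δ²) = 0.9188/√(39.48 + 0.844) = 0.9188/6.350 = 0.1447.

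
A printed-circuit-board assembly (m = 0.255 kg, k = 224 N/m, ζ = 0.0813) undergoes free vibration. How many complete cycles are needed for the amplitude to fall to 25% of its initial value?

Logarithmic decrement δ = 2πζ/√(1 − ζ²) = 2π × 0.08130/√(1 − 0.00661) = 0.5125.
x_n/x₀ = e^(−nδ) ≤ 0.25; take ln: n ≥ ln(1/0.25)/δ = 1.386/0.5125 = 2.705.
So 3 complete cycles are required.

3 cycles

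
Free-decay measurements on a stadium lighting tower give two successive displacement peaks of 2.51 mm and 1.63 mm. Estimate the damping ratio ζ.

Logarithmic decrement δ = (1/n)·ln(x₀/x_n) = (1/1)·ln(2.51/1.63) = (1/1)·ln(1.540) = 0.4317.
ζ = δ/√(4π² + δ²) = 0.4317/√(39.48 + 0.186) = 0.4317/6.298 = 0.06855.

0.0685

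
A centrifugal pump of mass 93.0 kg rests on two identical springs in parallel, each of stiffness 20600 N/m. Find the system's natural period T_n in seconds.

Parallel springs add: k_eq = 2 × 20600 = 41200 N/m.
ω_n = √(k_eq/m) = √(41200/93.0) = √443.0 = 21.05 rad/s.
T_n = 2π/ω_n = 6.283/21.05 = 0.2985 s.

0.299 s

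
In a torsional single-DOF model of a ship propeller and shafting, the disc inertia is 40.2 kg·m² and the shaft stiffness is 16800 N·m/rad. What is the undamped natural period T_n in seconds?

0.307 s

ω_n = √(k_t/J) = √(16800/40.2) = √417.9 = 20.44 rad/s.
T_n = 2π/ω_n = 6.283/20.44 = 0.3074 s.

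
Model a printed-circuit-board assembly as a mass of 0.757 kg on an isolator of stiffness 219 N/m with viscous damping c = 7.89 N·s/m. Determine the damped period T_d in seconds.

ω_n = √(k/m) = √(219.0/0.757) = 17.01 rad/s.
Critical damping c_c = 2√(k·m) = 2√(219.0 × 0.757) = 25.75 N·s/m, so ζ = c/c_c = 7.89/25.75 = 0.3064.
ω_d = ω_n√(1 − ζ²) = 17.01 × √(1 − 0.0939) = 16.19 rad/s.
T_d = 2π/ω_d = 0.3881 s.

0.388 s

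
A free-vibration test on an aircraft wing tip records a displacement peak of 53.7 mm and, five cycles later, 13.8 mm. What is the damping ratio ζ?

Logarithmic decrement δ = (1/n)·ln(x₀/x_n) = (1/5)·ln(53.7/13.8) = (1/5)·ln(3.891) = 0.2717.
ζ = δ/√(4π² + δ²) = 0.2717/√(39.48 + 0.0738) = 0.2717/6.289 = 0.04321.

0.0432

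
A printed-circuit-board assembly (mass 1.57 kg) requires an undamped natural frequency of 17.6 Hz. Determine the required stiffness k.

19200 N/m

ω_n = 2πf_n = 2π × 17.6 = 110.6 rad/s.
k = m·ω_n² = 1.57 × 110.6² = 1.57 × 12230 = 19200 N/m.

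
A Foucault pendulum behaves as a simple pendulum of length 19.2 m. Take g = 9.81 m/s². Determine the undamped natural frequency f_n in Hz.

0.114 Hz

For a simple pendulum ω_n = √(g/L) = √(9.81/19.2) = √0.5109 = 0.7148 rad/s.
f_n = ω_n/(2π) = 0.7148/6.283 = 0.1138 Hz.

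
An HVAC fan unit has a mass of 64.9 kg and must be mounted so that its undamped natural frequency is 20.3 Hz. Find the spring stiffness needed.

1060000 N/m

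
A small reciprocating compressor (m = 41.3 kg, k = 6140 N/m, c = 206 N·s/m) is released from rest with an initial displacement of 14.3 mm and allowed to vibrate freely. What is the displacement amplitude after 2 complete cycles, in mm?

1.04 mm

ζ = c/(2√(km)) = 206/(2√(6140 × 41.3)) = 206/1007 = 0.2045.
Logarithmic decrement δ = 2πζ/√(1 − ζ²) = 2π × 0.2045/√(1 − 0.0418) = 1.313.
After n cycles, x_n/x₀ = e^(−nδ), so x_2 = 14.3 × e^(−2 × 1.313) = 14.3 × 0.07238 = 1.035 mm.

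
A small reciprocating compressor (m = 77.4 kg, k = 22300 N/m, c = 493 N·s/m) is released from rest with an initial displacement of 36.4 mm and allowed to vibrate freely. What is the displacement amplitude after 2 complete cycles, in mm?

3.30 mm

ζ = c/(2√(km)) = 493/(2√(22300 × 77.4)) = 493/2628 = 0.1876.
Logarithmic decrement δ = 2πζ/√(1 − ζ²) = 2π × 0.1876/√(1 − 0.0352) = 1.200.
After n cycles, x_n/x₀ = e^(−nδ), so x_2 = 36.4 × e^(−2 × 1.200) = 36.4 × 0.09068 = 3.301 mm.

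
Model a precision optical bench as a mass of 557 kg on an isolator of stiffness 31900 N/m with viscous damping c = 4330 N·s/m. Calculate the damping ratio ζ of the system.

0.514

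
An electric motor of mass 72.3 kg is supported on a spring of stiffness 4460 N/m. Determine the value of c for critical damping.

c_c = 2√(k·m) = 2√(4460 × 72.3) = 2 × 567.9 = 1136 N·s/m.

1140 N·s/m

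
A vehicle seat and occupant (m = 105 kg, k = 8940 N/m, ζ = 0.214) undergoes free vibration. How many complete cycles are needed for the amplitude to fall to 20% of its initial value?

2 cycles

Logarithmic decrement δ = 2πζ/√(1 − ζ²) = 2π × 0.2140/√(1 − 0.0458) = 1.376.
x_n/x₀ = e^(−nδ) ≤ 0.2; take ln: n ≥ ln(1/0.2)/δ = 1.609/1.376 = 1.169.
So 2 complete cycles are required.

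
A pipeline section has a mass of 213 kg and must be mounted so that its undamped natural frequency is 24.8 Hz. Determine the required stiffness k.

5170000 N/m

ω_n = 2πf_n = 2π × 24.8 = 155.8 rad/s.
k = m·ω_n² = 213 × 155.8² = 213 × 24280 = 5172000 N/m.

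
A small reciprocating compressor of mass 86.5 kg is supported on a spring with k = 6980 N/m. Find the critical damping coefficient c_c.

1550 N·s/m

c_c = 2√(k·m) = 2√(6980 × 86.5) = 2 × 777.0 = 1554 N·s/m.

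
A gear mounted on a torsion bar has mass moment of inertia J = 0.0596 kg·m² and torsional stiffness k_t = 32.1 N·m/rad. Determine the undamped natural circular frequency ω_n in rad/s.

23.2 rad/s

ω_n = √(k_t/J) = √(32.1/0.0596) = √538.6 = 23.21 rad/s.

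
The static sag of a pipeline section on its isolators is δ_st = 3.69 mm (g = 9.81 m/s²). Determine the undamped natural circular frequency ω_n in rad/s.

51.6 rad/s

ω_n = √(g/δ_st) = √(9.81/0.00369) = √2659 = 51.56 rad/s.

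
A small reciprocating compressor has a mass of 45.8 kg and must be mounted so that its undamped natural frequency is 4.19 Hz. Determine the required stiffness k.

31700 N/m

ω_n = 2πf_n = 2π × 4.19 = 26.33 rad/s.
k = m·ω_n² = 45.8 × 26.33² = 45.8 × 693.1 = 31740 N/m.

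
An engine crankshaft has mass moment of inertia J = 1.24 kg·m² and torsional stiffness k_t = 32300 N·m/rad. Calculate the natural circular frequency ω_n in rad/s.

ω_n = √(k_t/J) = √(32300/1.24) = √26050 = 161.4 rad/s.

161 rad/s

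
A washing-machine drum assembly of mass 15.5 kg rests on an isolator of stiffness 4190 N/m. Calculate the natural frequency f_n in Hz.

2.62 Hz

ω_n = √(k/m) = √(4190/15.5) = √270.3 = 16.44 rad/s.
f_n = ω_n/(2π) = 16.44/6.283 = 2.617 Hz.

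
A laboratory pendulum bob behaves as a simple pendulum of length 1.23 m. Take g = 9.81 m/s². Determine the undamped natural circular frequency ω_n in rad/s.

2.82 rad/s

For a simple pendulum ω_n = √(g/L) = √(9.81/1.23) = √7.976 = 2.824 rad/s.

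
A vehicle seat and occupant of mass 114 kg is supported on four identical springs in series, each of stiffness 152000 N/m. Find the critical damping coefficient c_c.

Series springs: 1/k_eq = 4/152000, so k_eq = 152000/4 = 38000 N/m.
c_c = 2√(k_eq·m) = 2√(38000 × 114) = 2 × 2081 = 4163 N·s/m.

4160 N·s/m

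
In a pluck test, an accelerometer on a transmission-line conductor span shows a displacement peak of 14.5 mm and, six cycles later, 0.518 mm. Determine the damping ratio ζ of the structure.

0.0880

Logarithmic decrement δ = (1/n)·ln(x₀/x_n) = (1/6)·ln(14.5/0.518) = (1/6)·ln(27.99) = 0.5553.
ζ = δ/√(4π² + δ²) = 0.5553/√(39.48 + 0.308) = 0.5553/6.308 = 0.08804.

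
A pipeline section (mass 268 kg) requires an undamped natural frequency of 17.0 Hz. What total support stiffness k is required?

3060000 N/m

ω_n = 2πf_n = 2π × 17.0 = 106.8 rad/s.
k = m·ω_n² = 268 × 106.8² = 268 × 11410 = 3058000 N/m.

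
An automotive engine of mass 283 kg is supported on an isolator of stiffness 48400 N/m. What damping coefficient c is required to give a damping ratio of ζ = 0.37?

2740 N·s/m

c_c = 2√(k·m) = 2√(48400 × 283) = 7402 N·s/m.
c = ζ·c_c = 0.37 × 7402 = 2739 N·s/m.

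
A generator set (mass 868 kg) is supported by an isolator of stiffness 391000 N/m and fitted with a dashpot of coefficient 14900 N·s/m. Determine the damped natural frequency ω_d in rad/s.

ω_n = √(k/m) = √(391000/868) = 21.22 rad/s.
Critical damping c_c = 2√(k·m) = 2√(391000 × 868) = 36840 N·s/m, so ζ = c/c_c = 14900/36840 = 0.4044.
ω_d = ω_n√(1 − ζ²) = 21.22 × √(1 − 0.164) = 19.41 rad/s.

19.4 rad/s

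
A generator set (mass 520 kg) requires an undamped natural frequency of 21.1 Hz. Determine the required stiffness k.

ω_n = 2πf_n = 2π × 21.1 = 132.6 rad/s.
k = m·ω_n² = 520 × 132.6² = 520 × 17580 = 9140000 N/m.

9140000 N/m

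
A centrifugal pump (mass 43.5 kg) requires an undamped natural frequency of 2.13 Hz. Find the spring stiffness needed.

7790 N/m

ω_n = 2πf_n = 2π × 2.13 = 13.38 rad/s.
k = m·ω_n² = 43.5 × 13.38² = 43.5 × 179.1 = 7791 N/m.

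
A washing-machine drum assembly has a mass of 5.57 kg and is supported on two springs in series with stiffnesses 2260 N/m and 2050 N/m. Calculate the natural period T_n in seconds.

0.452 s

Series springs: 1/k_eq = 1/2260 + 1/2050 = 0.0009303, so k_eq = 1075 N/m.
ω_n = √(k_eq/m) = √(1075/5.57) = √193.0 = 13.89 rad/s.
T_n = 2π/ω_n = 6.283/13.89 = 0.4523 s.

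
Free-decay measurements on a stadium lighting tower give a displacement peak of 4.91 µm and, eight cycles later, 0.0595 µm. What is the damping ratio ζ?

0.0875

Logarithmic decrement δ = (1/n)·ln(x₀/x_n) = (1/8)·ln(4.91/0.0595) = (1/8)·ln(82.52) = 0.5516.
ζ = δ/√(4π² + δ²) = 0.5516/√(39.48 + 0.304) = 0.5516/6.307 = 0.08746.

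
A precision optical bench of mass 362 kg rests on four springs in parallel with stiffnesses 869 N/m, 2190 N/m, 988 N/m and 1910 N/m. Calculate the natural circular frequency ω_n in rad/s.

4.06 rad/s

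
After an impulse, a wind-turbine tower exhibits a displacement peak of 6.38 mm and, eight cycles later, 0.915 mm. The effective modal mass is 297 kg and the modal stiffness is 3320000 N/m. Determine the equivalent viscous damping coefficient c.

Logarithmic decrement δ = (1/n)·ln(x₀/x_n) = (1/8)·ln(6.38/0.915) = (1/8)·ln(6.973) = 0.2427.
ζ = δ/√(4π² + δ²) = 0.2427/√(39.48 + 0.0589) = 0.2427/6.288 = 0.03861.
c = ζ · 2√(km) = 0.03861 × 2√(3320000 × 297) = 0.03861 × 62800 = 2425 N·s/m.

2420 N·s/m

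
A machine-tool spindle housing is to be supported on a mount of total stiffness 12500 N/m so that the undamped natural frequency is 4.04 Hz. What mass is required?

19.4 kg

ω_n = 2πf_n = 2π × 4.04 = 25.38 rad/s.
m = k/ω_n² = 12500/25.38² = 12500/644.4 = 19.40 kg.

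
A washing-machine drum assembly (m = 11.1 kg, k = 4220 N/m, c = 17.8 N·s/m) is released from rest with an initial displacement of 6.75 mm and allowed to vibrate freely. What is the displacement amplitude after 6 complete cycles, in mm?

1.43 mm

ζ = c/(2√(km)) = 17.8/(2√(4220 × 11.1)) = 17.8/432.9 = 0.04112.
Logarithmic decrement δ = 2πζ/√(1 − ζ²) = 2π × 0.04112/√(1 − 0.00169) = 0.2586.
After n cycles, x_n/x₀ = e^(−nδ), so x_6 = 6.75 × e^(−6 × 0.2586) = 6.75 × 0.2119 = 1.430 mm.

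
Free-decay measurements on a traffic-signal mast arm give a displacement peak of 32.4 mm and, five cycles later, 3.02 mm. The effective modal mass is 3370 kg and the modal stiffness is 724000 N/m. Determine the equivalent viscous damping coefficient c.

Logarithmic decrement δ = (1/n)·ln(x₀/x_n) = (1/5)·ln(32.4/3.02) = (1/5)·ln(10.73) = 0.4746.
ζ = δ/√(4π² + δ²) = 0.4746/√(39.48 + 0.225) = 0.4746/6.301 = 0.07532.
c = ζ · 2√(km) = 0.07532 × 2√(724000 × 3370) = 0.07532 × 98790 = 7441 N·s/m.

7440 N·s/m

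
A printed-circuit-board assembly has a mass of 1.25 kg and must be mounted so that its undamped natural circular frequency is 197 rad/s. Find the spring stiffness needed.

k = m·ω_n² = 1.25 × 197.0² = 1.25 × 38810 = 48510 N/m.

48500 N/m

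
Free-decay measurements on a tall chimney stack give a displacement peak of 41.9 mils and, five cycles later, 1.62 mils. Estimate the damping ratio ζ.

0.103

Logarithmic decrement δ = (1/n)·ln(x₀/x_n) = (1/5)·ln(41.9/1.62) = (1/5)·ln(25.86) = 0.6506.
ζ = δ/√(4π² + δ²) = 0.6506/√(39.48 + 0.423) = 0.6506/6.317 = 0.1030.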